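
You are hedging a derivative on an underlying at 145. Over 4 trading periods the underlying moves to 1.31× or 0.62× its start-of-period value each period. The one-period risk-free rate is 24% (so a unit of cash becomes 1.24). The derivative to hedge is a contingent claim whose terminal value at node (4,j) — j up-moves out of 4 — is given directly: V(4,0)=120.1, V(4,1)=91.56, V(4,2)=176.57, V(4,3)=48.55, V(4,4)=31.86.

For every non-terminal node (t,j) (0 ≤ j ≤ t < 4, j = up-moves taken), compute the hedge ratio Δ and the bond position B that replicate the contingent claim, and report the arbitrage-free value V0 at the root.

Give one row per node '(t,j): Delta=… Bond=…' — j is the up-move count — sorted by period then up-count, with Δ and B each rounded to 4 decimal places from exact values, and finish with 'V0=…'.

(0,0): Delta=-0.2162 Bond=50.0506
(1,0): Delta=-0.9243 Bond=125.7219
(1,1): Delta=-0.1783 Bond=54.8754
(2,0): Delta=1.5410 Bond=18.4837
(2,1): Delta=-1.0560 Bond=171.4094
(2,2): Delta=-0.1314 Bond=56.3755
(3,0): Delta=-1.1969 Bond=117.5360
(3,1): Delta=1.6873 Bond=12.2373
(3,2): Delta=-1.2026 Bond=235.1633
(3,3): Delta=-0.0742 Bond=51.2474
V0=18.7047

No-arbitrage ⇒ martingale measure with p* = (R−d)/(u−d) = 0.8986.
Terminal payoffs: V(4,0)=120.1000, V(4,1)=91.5600, V(4,2)=176.5700, V(4,3)=48.5500, V(4,4)=31.8600
Node (3,0) S=34.5576: V=(p*·91.5600+(1−p*)·120.1000)/1.24=76.1737; Δ=(91.5600−120.1000)/(45.2704−21.4257)=-1.1969; B=V−Δ·S=117.5360
Node (3,1) S=73.0168: V=(p*·176.5700+(1−p*)·91.5600)/1.24=135.4402; Δ=(176.5700−91.5600)/(95.6520−45.2704)=1.6873; B=V−Δ·S=12.2373
Node (3,2) S=154.2774: V=(p*·48.5500+(1−p*)·176.5700)/1.24=49.6270; Δ=(48.5500−176.5700)/(202.1034−95.6520)=-1.2026; B=V−Δ·S=235.1633
Node (3,3) S=325.9732: V=(p*·31.8600+(1−p*)·48.5500)/1.24=27.0590; Δ=(31.8600−48.5500)/(427.0249−202.1034)=-0.0742; B=V−Δ·S=51.2474
Node (2,0) S=55.7380: V=(p*·135.4402+(1−p*)·76.1737)/1.24=104.3771; Δ=(135.4402−76.1737)/(73.0168−34.5576)=1.5410; B=V−Δ·S=18.4837
Node (2,1) S=117.7690: V=(p*·49.6270+(1−p*)·135.4402)/1.24=47.0425; Δ=(49.6270−135.4402)/(154.2774−73.0168)=-1.0560; B=V−Δ·S=171.4094
Node (2,2) S=248.8345: V=(p*·27.0590+(1−p*)·49.6270)/1.24=23.6682; Δ=(27.0590−49.6270)/(325.9732−154.2774)=-0.1314; B=V−Δ·S=56.3755
Node (1,0) S=89.9000: V=(p*·47.0425+(1−p*)·104.3771)/1.24=42.6283; Δ=(47.0425−104.3771)/(117.7690−55.7380)=-0.9243; B=V−Δ·S=125.7219
Node (1,1) S=189.9500: V=(p*·23.6682+(1−p*)·47.0425)/1.24=20.9996; Δ=(23.6682−47.0425)/(248.8345−117.7690)=-0.1783; B=V−Δ·S=54.8754
Node (0,0) S=145.0000: V=(p*·20.9996+(1−p*)·42.6283)/1.24=18.7047; Δ=(20.9996−42.6283)/(189.9500−89.9000)=-0.2162; B=V−Δ·S=50.0506
Root portfolio cost Δ·145+B reproduces V0=18.7047.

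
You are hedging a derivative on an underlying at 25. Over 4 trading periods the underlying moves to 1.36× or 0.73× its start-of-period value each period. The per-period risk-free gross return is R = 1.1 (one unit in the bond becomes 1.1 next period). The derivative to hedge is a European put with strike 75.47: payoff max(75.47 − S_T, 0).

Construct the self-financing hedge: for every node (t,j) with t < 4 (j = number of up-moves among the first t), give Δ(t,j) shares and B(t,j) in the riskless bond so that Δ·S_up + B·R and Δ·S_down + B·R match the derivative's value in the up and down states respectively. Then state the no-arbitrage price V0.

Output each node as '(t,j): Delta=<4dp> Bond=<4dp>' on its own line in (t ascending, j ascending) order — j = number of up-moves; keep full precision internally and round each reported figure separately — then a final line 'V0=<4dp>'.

Risk-neutral probability p* = (R−d)/(u−d) = (1.1−0.73)/(1.36−0.73) = 0.5873.
Terminal payoffs: V(4,0)=68.3704, V(4,1)=62.2434, V(4,2)=50.8287, V(4,3)=29.5629, V(4,4)=0.0000
(3,0): S=9.7254. Δ = (V_up−V_dn)/(S_up−S_dn) = (62.2434−68.3704)/(13.2266−7.0996) = -1.0000. V = [p*·62.2434 + (1−p*)·68.3704]/1.1 = 58.8837. B = V − Δ·S = 68.6091.
(3,1): S=18.1186. Δ = (V_up−V_dn)/(S_up−S_dn) = (50.8287−62.2434)/(24.6413−13.2266) = -1.0000. V = [p*·50.8287 + (1−p*)·62.2434]/1.1 = 50.4905. B = V − Δ·S = 68.6091.
(3,2): S=33.7552. Δ = (V_up−V_dn)/(S_up−S_dn) = (29.5629−50.8287)/(45.9071−24.6413) = -1.0000. V = [p*·29.5629 + (1−p*)·50.8287]/1.1 = 34.8539. B = V − Δ·S = 68.6091.
(3,3): S=62.8864. Δ = (V_up−V_dn)/(S_up−S_dn) = (0.0000−29.5629)/(85.5255−45.9071) = -0.7462. V = [p*·0.0000 + (1−p*)·29.5629]/1.1 = 11.0914. B = V − Δ·S = 58.0167.
(2,0): S=13.3225. Δ = (V_up−V_dn)/(S_up−S_dn) = (50.4905−58.8837)/(18.1186−9.7254) = -1.0000. V = [p*·50.4905 + (1−p*)·58.8837]/1.1 = 49.0494. B = V − Δ·S = 62.3719.
(2,1): S=24.8200. Δ = (V_up−V_dn)/(S_up−S_dn) = (34.8539−50.4905)/(33.7552−18.1186) = -1.0000. V = [p*·34.8539 + (1−p*)·50.4905]/1.1 = 37.5519. B = V − Δ·S = 62.3719.
(2,2): S=46.2400. Δ = (V_up−V_dn)/(S_up−S_dn) = (11.0914−34.8539)/(62.8864−33.7552) = -0.8157. V = [p*·11.0914 + (1−p*)·34.8539]/1.1 = 18.9983. B = V − Δ·S = 56.7165.
(1,0): S=18.2500. Δ = (V_up−V_dn)/(S_up−S_dn) = (37.5519−49.0494)/(24.8200−13.3225) = -1.0000. V = [p*·37.5519 + (1−p*)·49.0494]/1.1 = 38.4517. B = V − Δ·S = 56.7017.
(1,1): S=34.0000. Δ = (V_up−V_dn)/(S_up−S_dn) = (18.9983−37.5519)/(46.2400−24.8200) = -0.8662. V = [p*·18.9983 + (1−p*)·37.5519]/1.1 = 24.2321. B = V − Δ·S = 53.6823.
(0,0): S=25.0000. Δ = (V_up−V_dn)/(S_up−S_dn) = (24.2321−38.4517)/(34.0000−18.2500) = -0.9028. V = [p*·24.2321 + (1−p*)·38.4517]/1.1 = 27.3641. B = V − Δ·S = 49.9349.
Self-financing check: at every node Δ·S+B equals the discounted successor values.

(0,0): Delta=-0.9028 Bond=49.9349
(1,0): Delta=-1.0000 Bond=56.7017
(1,1): Delta=-0.8662 Bond=53.6823
(2,0): Delta=-1.0000 Bond=62.3719
(2,1): Delta=-1.0000 Bond=62.3719
(2,2): Delta=-0.8157 Bond=56.7165
(3,0): Delta=-1.0000 Bond=68.6091
(3,1): Delta=-1.0000 Bond=68.6091
(3,2): Delta=-1.0000 Bond=68.6091
(3,3): Delta=-0.7462 Bond=58.0167
V0=27.3641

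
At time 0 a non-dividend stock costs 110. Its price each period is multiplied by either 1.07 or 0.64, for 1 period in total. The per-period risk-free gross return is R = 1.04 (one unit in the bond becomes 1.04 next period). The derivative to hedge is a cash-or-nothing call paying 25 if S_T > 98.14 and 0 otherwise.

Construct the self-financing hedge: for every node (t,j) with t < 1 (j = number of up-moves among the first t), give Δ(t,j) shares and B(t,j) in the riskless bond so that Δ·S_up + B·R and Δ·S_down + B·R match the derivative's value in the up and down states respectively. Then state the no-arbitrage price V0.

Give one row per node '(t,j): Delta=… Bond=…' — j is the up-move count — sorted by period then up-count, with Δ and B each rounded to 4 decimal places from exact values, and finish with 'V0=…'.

No-arbitrage ⇒ martingale measure with p* = (R−d)/(u−d) = 0.9302.
Terminal values V(1,·): V(1,0)=0.0000, V(1,1)=25.0000
  t=0,j=0: stock 110.0000 → up 117.7000 (V=25.0000), down 70.4000 (V=0.0000). Price 22.3614; hedge Δ=0.5285, bond B=-35.7782.
Check: Δ(0,0)·S0 + B(0,0) = 22.3614 = V0.

(0,0): Delta=0.5285 Bond=-35.7782
V0=22.3614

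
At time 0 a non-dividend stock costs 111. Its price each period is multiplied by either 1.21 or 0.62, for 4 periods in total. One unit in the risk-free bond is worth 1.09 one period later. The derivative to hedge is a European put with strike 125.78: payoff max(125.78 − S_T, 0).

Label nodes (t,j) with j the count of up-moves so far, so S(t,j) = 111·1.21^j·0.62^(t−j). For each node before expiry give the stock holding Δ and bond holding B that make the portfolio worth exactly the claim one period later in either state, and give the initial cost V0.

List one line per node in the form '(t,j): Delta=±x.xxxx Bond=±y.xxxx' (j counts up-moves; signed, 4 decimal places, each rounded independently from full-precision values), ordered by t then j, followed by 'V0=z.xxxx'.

Since d<R<u, set p* = (R−d)/(u−d) = 0.7966; price each node as the discounted p*-expectation of its children.
At expiry t=4: V(4,0)=109.3783, V(4,1)=93.7702, V(4,2)=63.3092, V(4,3)=3.8612, V(4,4)=0.0000
Node (3,0) S=26.4544: V=(p*·93.7702+(1−p*)·109.3783)/1.09=88.9401; Δ=(93.7702−109.3783)/(32.0098−16.4017)=-1.0000; B=V−Δ·S=115.3945
Node (3,1) S=51.6288: V=(p*·63.3092+(1−p*)·93.7702)/1.09=63.7657; Δ=(63.3092−93.7702)/(62.4708−32.0098)=-1.0000; B=V−Δ·S=115.3945
Node (3,2) S=100.7594: V=(p*·3.8612+(1−p*)·63.3092)/1.09=14.6351; Δ=(3.8612−63.3092)/(121.9188−62.4708)=-1.0000; B=V−Δ·S=115.3945
Node (3,3) S=196.6433: V=(p*·0.0000+(1−p*)·3.8612)/1.09=0.7205; Δ=(0.0000−3.8612)/(237.9384−121.9188)=-0.0333; B=V−Δ·S=7.2648
Node (2,0) S=42.6684: V=(p*·63.7657+(1−p*)·88.9401)/1.09=63.1981; Δ=(63.7657−88.9401)/(51.6288−26.4544)=-1.0000; B=V−Δ·S=105.8665
Node (2,1) S=83.2722: V=(p*·14.6351+(1−p*)·63.7657)/1.09=22.5943; Δ=(14.6351−63.7657)/(100.7594−51.6288)=-1.0000; B=V−Δ·S=105.8665
Node (2,2) S=162.5151: V=(p*·0.7205+(1−p*)·14.6351)/1.09=3.2574; Δ=(0.7205−14.6351)/(196.6433−100.7594)=-0.1451; B=V−Δ·S=26.8416
Node (1,0) S=68.8200: V=(p*·22.5943+(1−p*)·63.1981)/1.09=28.3052; Δ=(22.5943−63.1981)/(83.2722−42.6684)=-1.0000; B=V−Δ·S=97.1252
Node (1,1) S=134.3100: V=(p*·3.2574+(1−p*)·22.5943)/1.09=6.5966; Δ=(3.2574−22.5943)/(162.5151−83.2722)=-0.2440; B=V−Δ·S=39.3710
Node (0,0) S=111.0000: V=(p*·6.5966+(1−p*)·28.3052)/1.09=10.1027; Δ=(6.5966−28.3052)/(134.3100−68.8200)=-0.3315; B=V−Δ·S=46.8969
Self-financing check: at every node Δ·S+B equals the discounted successor values.

(0,0): Delta=-0.3315 Bond=46.8969
(1,0): Delta=-1.0000 Bond=97.1252
(1,1): Delta=-0.2440 Bond=39.3710
(2,0): Delta=-1.0000 Bond=105.8665
(2,1): Delta=-1.0000 Bond=105.8665
(2,2): Delta=-0.1451 Bond=26.8416
(3,0): Delta=-1.0000 Bond=115.3945
(3,1): Delta=-1.0000 Bond=115.3945
(3,2): Delta=-1.0000 Bond=115.3945
(3,3): Delta=-0.0333 Bond=7.2648
V0=10.1027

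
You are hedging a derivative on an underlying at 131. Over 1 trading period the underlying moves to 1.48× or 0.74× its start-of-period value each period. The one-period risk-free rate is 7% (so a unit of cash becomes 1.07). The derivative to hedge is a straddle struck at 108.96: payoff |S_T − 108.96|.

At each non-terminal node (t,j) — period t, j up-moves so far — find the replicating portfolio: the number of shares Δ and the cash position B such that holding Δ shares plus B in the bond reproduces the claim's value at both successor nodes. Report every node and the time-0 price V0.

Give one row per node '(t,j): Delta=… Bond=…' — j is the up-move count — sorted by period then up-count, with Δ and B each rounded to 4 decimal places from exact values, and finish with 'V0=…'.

(0,0): Delta=0.7520 Bond=-56.8972
V0=41.6163

Risk-neutral probability p* = (R−d)/(u−d) = (1.07−0.74)/(1.48−0.74) = 0.4459.
Terminal values V(1,·): V(1,0)=12.0200, V(1,1)=84.9200
  t=0,j=0: stock 131.0000 → up 193.8800 (V=84.9200), down 96.9400 (V=12.0200). Price 41.6163; hedge Δ=0.7520, bond B=-56.8972.
Root portfolio cost Δ·131+B reproduces V0=41.6163.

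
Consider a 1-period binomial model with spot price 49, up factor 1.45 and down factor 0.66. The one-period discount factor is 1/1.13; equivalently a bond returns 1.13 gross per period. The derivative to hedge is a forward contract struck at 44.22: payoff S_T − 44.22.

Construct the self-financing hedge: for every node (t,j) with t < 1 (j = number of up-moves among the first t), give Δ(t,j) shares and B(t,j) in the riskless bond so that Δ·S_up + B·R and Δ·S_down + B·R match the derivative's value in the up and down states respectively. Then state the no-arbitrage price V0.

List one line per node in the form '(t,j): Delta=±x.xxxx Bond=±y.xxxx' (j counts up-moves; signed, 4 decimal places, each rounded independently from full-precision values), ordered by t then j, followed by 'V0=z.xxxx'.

Since d<R<u, set p* = (R−d)/(u−d) = 0.5949; price each node as the discounted p*-expectation of its children.
Payoff layer (t=1): V(1,0)=-11.8800, V(1,1)=26.8300
Node (0,0) S=49.0000: V=(p*·26.8300+(1−p*)·-11.8800)/1.13=9.8673; Δ=(26.8300−-11.8800)/(71.0500−32.3400)=1.0000; B=V−Δ·S=-39.1327
Root portfolio cost Δ·49+B reproduces V0=9.8673.

(0,0): Delta=1.0000 Bond=-39.1327
V0=9.8673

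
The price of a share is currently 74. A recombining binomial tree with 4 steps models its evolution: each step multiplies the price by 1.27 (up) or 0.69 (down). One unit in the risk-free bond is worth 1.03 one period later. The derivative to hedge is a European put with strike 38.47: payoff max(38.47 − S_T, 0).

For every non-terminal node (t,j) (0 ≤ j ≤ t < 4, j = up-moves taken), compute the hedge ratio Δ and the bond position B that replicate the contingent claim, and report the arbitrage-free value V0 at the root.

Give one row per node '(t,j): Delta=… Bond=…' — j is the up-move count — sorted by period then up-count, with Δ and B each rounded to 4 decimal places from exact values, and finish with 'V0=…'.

(0,0): Delta=-0.0701 Bond=6.8720
(1,0): Delta=-0.1941 Bond=13.4131
(1,1): Delta=-0.0225 Bond=2.6065
(2,0): Delta=-0.4888 Bond=24.1962
(2,1): Delta=-0.0811 Bond=6.4880
(2,2): Delta=0.0000 Bond=0.0000
(3,0): Delta=-1.0000 Bond=37.3495
(3,1): Delta=-0.2927 Bond=16.1497
(3,2): Delta=0.0000 Bond=0.0000
(3,3): Delta=0.0000 Bond=0.0000
V0=1.6865

Risk-neutral probability p* = (R−d)/(u−d) = (1.03−0.69)/(1.27−0.69) = 0.5862.
Terminal payoffs: V(4,0)=21.6963, V(4,1)=7.5967, V(4,2)=0.0000, V(4,3)=0.0000, V(4,4)=0.0000
Node (3,0) S=24.3097: V=(p*·7.5967+(1−p*)·21.6963)/1.03=13.0398; Δ=(7.5967−21.6963)/(30.8733−16.7737)=-1.0000; B=V−Δ·S=37.3495
Node (3,1) S=44.7439: V=(p*·0.0000+(1−p*)·7.5967)/1.03=3.0519; Δ=(0.0000−7.5967)/(56.8247−30.8733)=-0.2927; B=V−Δ·S=16.1497
Node (3,2) S=82.3547: V=(p*·0.0000+(1−p*)·0.0000)/1.03=0.0000; Δ=(0.0000−0.0000)/(104.5904−56.8247)=0.0000; B=V−Δ·S=0.0000
Node (3,3) S=151.5803: V=(p*·0.0000+(1−p*)·0.0000)/1.03=0.0000; Δ=(0.0000−0.0000)/(192.5070−104.5904)=0.0000; B=V−Δ·S=0.0000
Node (2,0) S=35.2314: V=(p*·3.0519+(1−p*)·13.0398)/1.03=6.9756; Δ=(3.0519−13.0398)/(44.7439−24.3097)=-0.4888; B=V−Δ·S=24.1962
Node (2,1) S=64.8462: V=(p*·0.0000+(1−p*)·3.0519)/1.03=1.2261; Δ=(0.0000−3.0519)/(82.3547−44.7439)=-0.0811; B=V−Δ·S=6.4880
Node (2,2) S=119.3546: V=(p*·0.0000+(1−p*)·0.0000)/1.03=0.0000; Δ=(0.0000−0.0000)/(151.5803−82.3547)=0.0000; B=V−Δ·S=0.0000
Node (1,0) S=51.0600: V=(p*·1.2261+(1−p*)·6.9756)/1.03=3.5002; Δ=(1.2261−6.9756)/(64.8462−35.2314)=-0.1941; B=V−Δ·S=13.4131
Node (1,1) S=93.9800: V=(p*·0.0000+(1−p*)·1.2261)/1.03=0.4926; Δ=(0.0000−1.2261)/(119.3546−64.8462)=-0.0225; B=V−Δ·S=2.6065
Node (0,0) S=74.0000: V=(p*·0.4926+(1−p*)·3.5002)/1.03=1.6865; Δ=(0.4926−3.5002)/(93.9800−51.0600)=-0.0701; B=V−Δ·S=6.8720
Each (Δ,B) replicates both successor values, so the strategy is self-financing and V0 is arbitrage-free.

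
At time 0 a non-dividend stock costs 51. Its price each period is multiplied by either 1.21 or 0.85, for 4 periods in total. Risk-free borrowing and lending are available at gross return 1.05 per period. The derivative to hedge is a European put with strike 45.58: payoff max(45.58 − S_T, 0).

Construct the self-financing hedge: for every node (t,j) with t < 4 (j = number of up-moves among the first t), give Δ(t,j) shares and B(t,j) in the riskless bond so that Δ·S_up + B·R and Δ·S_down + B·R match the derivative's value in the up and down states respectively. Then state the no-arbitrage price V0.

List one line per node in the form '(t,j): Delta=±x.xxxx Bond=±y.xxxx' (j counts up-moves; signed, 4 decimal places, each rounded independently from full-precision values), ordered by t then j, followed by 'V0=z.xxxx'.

The replicating-portfolio and risk-neutral prices coincide; use p* = (1.05−0.85)/(1.21−0.85) = 0.5556 for the latter.
Payoff layer (t=4): V(4,0)=18.9577, V(4,1)=7.6823, V(4,2)=0.0000, V(4,3)=0.0000, V(4,4)=0.0000
Node (3,0) S=31.3204: V=(p*·7.6823+(1−p*)·18.9577)/1.05=12.0891; Δ=(7.6823−18.9577)/(37.8977−26.6223)=-1.0000; B=V−Δ·S=43.4095
Node (3,1) S=44.5855: V=(p*·0.0000+(1−p*)·7.6823)/1.05=3.2518; Δ=(0.0000−7.6823)/(53.9484−37.8977)=-0.4786; B=V−Δ·S=24.5916
Node (3,2) S=63.4687: V=(p*·0.0000+(1−p*)·0.0000)/1.05=0.0000; Δ=(0.0000−0.0000)/(76.7972−53.9484)=0.0000; B=V−Δ·S=0.0000
Node (3,3) S=90.3496: V=(p*·0.0000+(1−p*)·0.0000)/1.05=0.0000; Δ=(0.0000−0.0000)/(109.3230−76.7972)=0.0000; B=V−Δ·S=0.0000
Node (2,0) S=36.8475: V=(p*·3.2518+(1−p*)·12.0891)/1.05=6.8376; Δ=(3.2518−12.0891)/(44.5855−31.3204)=-0.6662; B=V−Δ·S=31.3859
Node (2,1) S=52.4535: V=(p*·0.0000+(1−p*)·3.2518)/1.05=1.3764; Δ=(0.0000−3.2518)/(63.4687−44.5855)=-0.1722; B=V−Δ·S=10.4092
Node (2,2) S=74.6691: V=(p*·0.0000+(1−p*)·0.0000)/1.05=0.0000; Δ=(0.0000−0.0000)/(90.3496−63.4687)=0.0000; B=V−Δ·S=0.0000
Node (1,0) S=43.3500: V=(p*·1.3764+(1−p*)·6.8376)/1.05=3.6225; Δ=(1.3764−6.8376)/(52.4535−36.8475)=-0.3499; B=V−Δ·S=18.7925
Node (1,1) S=61.7100: V=(p*·0.0000+(1−p*)·1.3764)/1.05=0.5826; Δ=(0.0000−1.3764)/(74.6691−52.4535)=-0.0620; B=V−Δ·S=4.4060
Node (0,0) S=51.0000: V=(p*·0.5826+(1−p*)·3.6225)/1.05=1.8416; Δ=(0.5826−3.6225)/(61.7100−43.3500)=-0.1656; B=V−Δ·S=10.2857
Each (Δ,B) replicates both successor values, so the strategy is self-financing and V0 is arbitrage-free.

(0,0): Delta=-0.1656 Bond=10.2857
(1,0): Delta=-0.3499 Bond=18.7925
(1,1): Delta=-0.0620 Bond=4.4060
(2,0): Delta=-0.6662 Bond=31.3859
(2,1): Delta=-0.1722 Bond=10.4092
(2,2): Delta=0.0000 Bond=0.0000
(3,0): Delta=-1.0000 Bond=43.4095
(3,1): Delta=-0.4786 Bond=24.5916
(3,2): Delta=0.0000 Bond=0.0000
(3,3): Delta=0.0000 Bond=0.0000
V0=1.8416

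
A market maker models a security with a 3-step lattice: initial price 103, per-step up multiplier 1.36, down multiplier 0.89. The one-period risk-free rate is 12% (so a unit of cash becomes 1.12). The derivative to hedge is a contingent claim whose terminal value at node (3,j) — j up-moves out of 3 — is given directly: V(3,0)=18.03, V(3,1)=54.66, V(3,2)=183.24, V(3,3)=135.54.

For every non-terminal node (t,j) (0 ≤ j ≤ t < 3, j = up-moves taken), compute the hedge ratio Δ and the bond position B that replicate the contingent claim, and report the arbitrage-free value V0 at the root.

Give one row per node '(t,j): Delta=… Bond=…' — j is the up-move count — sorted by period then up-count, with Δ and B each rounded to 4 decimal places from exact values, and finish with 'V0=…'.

The replicating-portfolio and risk-neutral prices coincide; use p* = (1.12−0.89)/(1.36−0.89) = 0.4894 for the latter.
Terminal payoffs: V(3,0)=18.0300, V(3,1)=54.6600, V(3,2)=183.2400, V(3,3)=135.5400
Node (2,0) S=81.5863: V=(p*·54.6600+(1−p*)·18.0300)/1.12=32.1030; Δ=(54.6600−18.0300)/(110.9574−72.6118)=0.9553; B=V−Δ·S=-45.8332
Node (2,1) S=124.6712: V=(p*·183.2400+(1−p*)·54.6600)/1.12=104.9840; Δ=(183.2400−54.6600)/(169.5528−110.9574)=2.1944; B=V−Δ·S=-168.5904
Node (2,2) S=190.5088: V=(p*·135.5400+(1−p*)·183.2400)/1.12=142.7656; Δ=(135.5400−183.2400)/(259.0920−169.5528)=-0.5327; B=V−Δ·S=244.2549
Node (1,0) S=91.6700: V=(p*·104.9840+(1−p*)·32.1030)/1.12=60.5073; Δ=(104.9840−32.1030)/(124.6712−81.5863)=1.6916; B=V−Δ·S=-94.5588
Node (1,1) S=140.0800: V=(p*·142.7656+(1−p*)·104.9840)/1.12=110.2436; Δ=(142.7656−104.9840)/(190.5088−124.6712)=0.5739; B=V−Δ·S=29.8574
Node (0,0) S=103.0000: V=(p*·110.2436+(1−p*)·60.5073)/1.12=75.7557; Δ=(110.2436−60.5073)/(140.0800−91.6700)=1.0274; B=V−Δ·S=-30.0663
Root portfolio cost Δ·103+B reproduces V0=75.7557.

(0,0): Delta=1.0274 Bond=-30.0663
(1,0): Delta=1.6916 Bond=-94.5588
(1,1): Delta=0.5739 Bond=29.8574
(2,0): Delta=0.9553 Bond=-45.8332
(2,1): Delta=2.1944 Bond=-168.5904
(2,2): Delta=-0.5327 Bond=244.2549
V0=75.7557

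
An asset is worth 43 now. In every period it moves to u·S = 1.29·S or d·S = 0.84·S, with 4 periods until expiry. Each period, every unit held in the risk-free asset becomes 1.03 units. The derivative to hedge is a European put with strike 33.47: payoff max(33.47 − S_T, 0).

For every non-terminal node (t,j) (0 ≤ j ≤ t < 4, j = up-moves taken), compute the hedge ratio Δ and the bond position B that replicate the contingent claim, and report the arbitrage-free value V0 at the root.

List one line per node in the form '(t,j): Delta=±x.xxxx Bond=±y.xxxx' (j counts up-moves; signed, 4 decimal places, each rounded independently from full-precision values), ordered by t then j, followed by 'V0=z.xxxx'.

(0,0): Delta=-0.1165 Bond=6.3741
(1,0): Delta=-0.2388 Bond=10.9837
(1,1): Delta=-0.0075 Bond=0.5191
(2,0): Delta=-0.4890 Bond=18.9043
(2,1): Delta=-0.0159 Bond=0.9253
(2,2): Delta=0.0000 Bond=0.0000
(3,0): Delta=-1.0000 Bond=32.4951
(3,1): Delta=-0.0337 Bond=1.6496
(3,2): Delta=0.0000 Bond=0.0000
(3,3): Delta=0.0000 Bond=0.0000
V0=1.3658

No-arbitrage ⇒ martingale measure with p* = (R−d)/(u−d) = 0.4222.
At expiry t=4: V(4,0)=12.0615, V(4,1)=0.5927, V(4,2)=0.0000, V(4,3)=0.0000, V(4,4)=0.0000
Node (3,0) S=25.4863: V=(p*·0.5927+(1−p*)·12.0615)/1.03=7.0089; Δ=(0.5927−12.0615)/(32.8773−21.4085)=-1.0000; B=V−Δ·S=32.4951
Node (3,1) S=39.1396: V=(p*·0.0000+(1−p*)·0.5927)/1.03=0.3325; Δ=(0.0000−0.5927)/(50.4901−32.8773)=-0.0337; B=V−Δ·S=1.6496
Node (3,2) S=60.1073: V=(p*·0.0000+(1−p*)·0.0000)/1.03=0.0000; Δ=(0.0000−0.0000)/(77.5384−50.4901)=0.0000; B=V−Δ·S=0.0000
Node (3,3) S=92.3076: V=(p*·0.0000+(1−p*)·0.0000)/1.03=0.0000; Δ=(0.0000−0.0000)/(119.0768−77.5384)=0.0000; B=V−Δ·S=0.0000
Node (2,0) S=30.3408: V=(p*·0.3325+(1−p*)·7.0089)/1.03=4.0679; Δ=(0.3325−7.0089)/(39.1396−25.4863)=-0.4890; B=V−Δ·S=18.9043
Node (2,1) S=46.5948: V=(p*·0.0000+(1−p*)·0.3325)/1.03=0.1865; Δ=(0.0000−0.3325)/(60.1073−39.1396)=-0.0159; B=V−Δ·S=0.9253
Node (2,2) S=71.5563: V=(p*·0.0000+(1−p*)·0.0000)/1.03=0.0000; Δ=(0.0000−0.0000)/(92.3076−60.1073)=0.0000; B=V−Δ·S=0.0000
Node (1,0) S=36.1200: V=(p*·0.1865+(1−p*)·4.0679)/1.03=2.3583; Δ=(0.1865−4.0679)/(46.5948−30.3408)=-0.2388; B=V−Δ·S=10.9837
Node (1,1) S=55.4700: V=(p*·0.0000+(1−p*)·0.1865)/1.03=0.1046; Δ=(0.0000−0.1865)/(71.5563−46.5948)=-0.0075; B=V−Δ·S=0.5191
Node (0,0) S=43.0000: V=(p*·0.1046+(1−p*)·2.3583)/1.03=1.3658; Δ=(0.1046−2.3583)/(55.4700−36.1200)=-0.1165; B=V−Δ·S=6.3741
Root portfolio cost Δ·43+B reproduces V0=1.3658.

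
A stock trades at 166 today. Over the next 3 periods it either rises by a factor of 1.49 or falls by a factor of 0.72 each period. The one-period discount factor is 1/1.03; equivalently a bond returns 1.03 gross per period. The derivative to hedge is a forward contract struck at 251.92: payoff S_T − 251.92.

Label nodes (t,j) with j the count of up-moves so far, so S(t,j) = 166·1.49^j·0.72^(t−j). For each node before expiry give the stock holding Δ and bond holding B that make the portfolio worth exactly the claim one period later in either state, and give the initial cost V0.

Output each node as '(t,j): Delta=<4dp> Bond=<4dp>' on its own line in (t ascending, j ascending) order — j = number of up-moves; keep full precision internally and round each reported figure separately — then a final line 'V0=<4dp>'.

(0,0): Delta=1.0000 Bond=-230.5425
(1,0): Delta=1.0000 Bond=-237.4588
(1,1): Delta=1.0000 Bond=-237.4588
(2,0): Delta=1.0000 Bond=-244.5825
(2,1): Delta=1.0000 Bond=-244.5825
(2,2): Delta=1.0000 Bond=-244.5825
V0=-64.5425

No-arbitrage ⇒ martingale measure with p* = (R−d)/(u−d) = 0.4026.
Terminal values V(3,·): V(3,0)=-189.9608, V(3,1)=-123.6989, V(3,2)=13.4264, V(3,3)=297.1995
(2,0): S=86.0544. Δ = (V_up−V_dn)/(S_up−S_dn) = (-123.6989−-189.9608)/(128.2211−61.9592) = 1.0000. V = [p*·-123.6989 + (1−p*)·-189.9608]/1.03 = -158.5281. B = V − Δ·S = -244.5825.
(2,1): S=178.0848. Δ = (V_up−V_dn)/(S_up−S_dn) = (13.4264−-123.6989)/(265.3464−128.2211) = 1.0000. V = [p*·13.4264 + (1−p*)·-123.6989]/1.03 = -66.4977. B = V − Δ·S = -244.5825.
(2,2): S=368.5366. Δ = (V_up−V_dn)/(S_up−S_dn) = (297.1995−13.4264)/(549.1195−265.3464) = 1.0000. V = [p*·297.1995 + (1−p*)·13.4264]/1.03 = 123.9541. B = V − Δ·S = -244.5825.
(1,0): S=119.5200. Δ = (V_up−V_dn)/(S_up−S_dn) = (-66.4977−-158.5281)/(178.0848−86.0544) = 1.0000. V = [p*·-66.4977 + (1−p*)·-158.5281]/1.03 = -117.9388. B = V − Δ·S = -237.4588.
(1,1): S=247.3400. Δ = (V_up−V_dn)/(S_up−S_dn) = (123.9541−-66.4977)/(368.5366−178.0848) = 1.0000. V = [p*·123.9541 + (1−p*)·-66.4977]/1.03 = 9.8812. B = V − Δ·S = -237.4588.
(0,0): S=166.0000. Δ = (V_up−V_dn)/(S_up−S_dn) = (9.8812−-117.9388)/(247.3400−119.5200) = 1.0000. V = [p*·9.8812 + (1−p*)·-117.9388]/1.03 = -64.5425. B = V − Δ·S = -230.5425.
Root portfolio cost Δ·166+B reproduces V0=-64.5425.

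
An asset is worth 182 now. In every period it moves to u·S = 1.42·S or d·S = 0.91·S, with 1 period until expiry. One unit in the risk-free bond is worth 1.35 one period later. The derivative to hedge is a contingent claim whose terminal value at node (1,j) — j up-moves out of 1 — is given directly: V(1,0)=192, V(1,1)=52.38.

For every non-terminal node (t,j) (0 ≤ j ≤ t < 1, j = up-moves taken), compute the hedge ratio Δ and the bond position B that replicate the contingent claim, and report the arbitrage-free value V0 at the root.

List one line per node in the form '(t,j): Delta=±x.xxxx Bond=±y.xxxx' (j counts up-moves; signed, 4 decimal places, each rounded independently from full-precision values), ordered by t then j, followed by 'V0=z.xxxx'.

No-arbitrage ⇒ martingale measure with p* = (R−d)/(u−d) = 0.8627.
Payoff layer (t=1): V(1,0)=192.0000, V(1,1)=52.3800
Node (0,0) S=182.0000: V=(p*·52.3800+(1−p*)·192.0000)/1.35=52.9952; Δ=(52.3800−192.0000)/(258.4400−165.6200)=-1.5042; B=V−Δ·S=326.7599
Self-financing check: at every node Δ·S+B equals the discounted successor values.

(0,0): Delta=-1.5042 Bond=326.7599
V0=52.9952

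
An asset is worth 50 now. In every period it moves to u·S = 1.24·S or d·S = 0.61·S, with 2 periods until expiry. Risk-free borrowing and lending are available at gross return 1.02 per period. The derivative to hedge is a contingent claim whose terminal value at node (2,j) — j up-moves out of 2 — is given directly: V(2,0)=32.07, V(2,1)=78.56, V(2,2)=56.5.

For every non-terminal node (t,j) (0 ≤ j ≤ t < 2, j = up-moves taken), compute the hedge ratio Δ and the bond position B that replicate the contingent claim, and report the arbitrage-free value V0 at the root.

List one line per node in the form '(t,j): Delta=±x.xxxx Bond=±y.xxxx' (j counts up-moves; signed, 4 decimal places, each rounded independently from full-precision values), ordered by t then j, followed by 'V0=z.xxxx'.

(0,0): Delta=0.0585 Bond=58.1574
(1,0): Delta=2.4195 Bond=-12.6903
(1,1): Delta=-0.5648 Bond=97.9605
V0=61.0800

Under the risk-neutral measure, an up-move has probability p* = (R−d)/(u−d) = 0.6508 and values discount at R = 1.02.
At expiry t=2: V(2,0)=32.0700, V(2,1)=78.5600, V(2,2)=56.5000
(1,0): S=30.5000. Δ = (V_up−V_dn)/(S_up−S_dn) = (78.5600−32.0700)/(37.8200−18.6050) = 2.4195. V = [p*·78.5600 + (1−p*)·32.0700]/1.02 = 61.1033. B = V − Δ·S = -12.6903.
(1,1): S=62.0000. Δ = (V_up−V_dn)/(S_up−S_dn) = (56.5000−78.5600)/(76.8800−37.8200) = -0.5648. V = [p*·56.5000 + (1−p*)·78.5600]/1.02 = 62.9446. B = V − Δ·S = 97.9605.
(0,0): S=50.0000. Δ = (V_up−V_dn)/(S_up−S_dn) = (62.9446−61.1033)/(62.0000−30.5000) = 0.0585. V = [p*·62.9446 + (1−p*)·61.1033]/1.02 = 61.0800. B = V − Δ·S = 58.1574.
Root portfolio cost Δ·50+B reproduces V0=61.0800.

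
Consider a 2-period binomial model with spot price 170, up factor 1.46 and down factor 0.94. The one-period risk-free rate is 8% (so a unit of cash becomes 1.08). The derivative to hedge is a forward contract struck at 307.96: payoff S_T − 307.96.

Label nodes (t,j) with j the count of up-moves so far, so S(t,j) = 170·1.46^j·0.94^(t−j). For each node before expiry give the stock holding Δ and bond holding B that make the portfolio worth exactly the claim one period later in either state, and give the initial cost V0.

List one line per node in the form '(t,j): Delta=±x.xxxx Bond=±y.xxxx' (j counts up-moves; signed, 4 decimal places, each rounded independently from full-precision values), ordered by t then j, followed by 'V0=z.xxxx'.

Risk-neutral probability p* = (R−d)/(u−d) = (1.08−0.94)/(1.46−0.94) = 0.2692.
At expiry t=2: V(2,0)=-157.7480, V(2,1)=-74.6520, V(2,2)=54.4120
  t=1,j=0: stock 159.8000 → up 233.3080 (V=-74.6520), down 150.2120 (V=-157.7480). Price -125.3481; hedge Δ=1.0000, bond B=-285.1481.
  t=1,j=1: stock 248.2000 → up 362.3720 (V=54.4120), down 233.3080 (V=-74.6520). Price -36.9481; hedge Δ=1.0000, bond B=-285.1481.
  t=0,j=0: stock 170.0000 → up 248.2000 (V=-36.9481), down 159.8000 (V=-125.3481). Price -94.0261; hedge Δ=1.0000, bond B=-264.0261.
Self-financing check: at every node Δ·S+B equals the discounted successor values.

(0,0): Delta=1.0000 Bond=-264.0261
(1,0): Delta=1.0000 Bond=-285.1481
(1,1): Delta=1.0000 Bond=-285.1481
V0=-94.0261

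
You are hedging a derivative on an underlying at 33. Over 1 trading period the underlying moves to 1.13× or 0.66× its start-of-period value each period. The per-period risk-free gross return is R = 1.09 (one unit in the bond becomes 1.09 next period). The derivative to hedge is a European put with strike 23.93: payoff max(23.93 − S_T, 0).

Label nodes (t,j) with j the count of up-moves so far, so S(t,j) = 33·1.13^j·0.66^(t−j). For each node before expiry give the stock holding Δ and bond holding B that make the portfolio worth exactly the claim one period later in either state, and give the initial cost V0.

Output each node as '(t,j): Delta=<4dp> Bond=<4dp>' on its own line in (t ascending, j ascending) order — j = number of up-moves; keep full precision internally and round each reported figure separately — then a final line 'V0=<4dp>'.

(0,0): Delta=-0.1386 Bond=4.7423
V0=0.1679

No-arbitrage ⇒ martingale measure with p* = (R−d)/(u−d) = 0.9149.
Terminal payoffs: V(1,0)=2.1500, V(1,1)=0.0000
Node (0,0) S=33.0000: V=(p*·0.0000+(1−p*)·2.1500)/1.09=0.1679; Δ=(0.0000−2.1500)/(37.2900−21.7800)=-0.1386; B=V−Δ·S=4.7423
Root portfolio cost Δ·33+B reproduces V0=0.1679.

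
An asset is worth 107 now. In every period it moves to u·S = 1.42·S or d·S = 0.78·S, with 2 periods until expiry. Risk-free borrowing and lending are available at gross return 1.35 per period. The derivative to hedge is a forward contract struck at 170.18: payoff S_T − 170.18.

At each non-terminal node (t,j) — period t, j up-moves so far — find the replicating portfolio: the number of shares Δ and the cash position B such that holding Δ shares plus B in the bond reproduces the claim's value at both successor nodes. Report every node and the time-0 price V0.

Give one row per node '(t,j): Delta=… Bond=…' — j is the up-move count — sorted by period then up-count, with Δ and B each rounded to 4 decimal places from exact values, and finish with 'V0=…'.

The replicating-portfolio and risk-neutral prices coincide; use p* = (1.35−0.78)/(1.42−0.78) = 0.8906 for the latter.
Terminal payoffs: V(2,0)=-105.0812, V(2,1)=-51.6668, V(2,2)=45.5748
(1,0): S=83.4600. Δ = (V_up−V_dn)/(S_up−S_dn) = (-51.6668−-105.0812)/(118.5132−65.0988) = 1.0000. V = [p*·-51.6668 + (1−p*)·-105.0812]/1.35 = -42.5993. B = V − Δ·S = -126.0593.
(1,1): S=151.9400. Δ = (V_up−V_dn)/(S_up−S_dn) = (45.5748−-51.6668)/(215.7548−118.5132) = 1.0000. V = [p*·45.5748 + (1−p*)·-51.6668]/1.35 = 25.8807. B = V − Δ·S = -126.0593.
(0,0): S=107.0000. Δ = (V_up−V_dn)/(S_up−S_dn) = (25.8807−-42.5993)/(151.9400−83.4600) = 1.0000. V = [p*·25.8807 + (1−p*)·-42.5993]/1.35 = 13.6228. B = V − Δ·S = -93.3772.
The time-0 hedge costs 13.6228, which is the no-arbitrage price.

(0,0): Delta=1.0000 Bond=-93.3772
(1,0): Delta=1.0000 Bond=-126.0593
(1,1): Delta=1.0000 Bond=-126.0593
V0=13.6228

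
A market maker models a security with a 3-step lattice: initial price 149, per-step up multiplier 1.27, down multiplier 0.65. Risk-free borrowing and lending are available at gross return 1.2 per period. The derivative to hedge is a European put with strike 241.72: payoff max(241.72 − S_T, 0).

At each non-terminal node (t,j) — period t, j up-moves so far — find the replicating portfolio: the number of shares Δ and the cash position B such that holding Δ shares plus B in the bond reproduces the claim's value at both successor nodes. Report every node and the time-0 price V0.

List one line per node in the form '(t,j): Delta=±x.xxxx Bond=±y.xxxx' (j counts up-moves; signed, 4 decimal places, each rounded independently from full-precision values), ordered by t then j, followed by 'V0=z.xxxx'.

Risk-neutral probability p* = (R−d)/(u−d) = (1.2−0.65)/(1.27−0.65) = 0.8871.
Terminal values V(3,·): V(3,0)=200.8009, V(3,1)=161.7703, V(3,2)=85.5106, V(3,3)=0.0000
Node (2,0) S=62.9525: V=(p*·161.7703+(1−p*)·200.8009)/1.2=138.4808; Δ=(161.7703−200.8009)/(79.9497−40.9191)=-1.0000; B=V−Δ·S=201.4333
Node (2,1) S=122.9995: V=(p*·85.5106+(1−p*)·161.7703)/1.2=78.4338; Δ=(85.5106−161.7703)/(156.2094−79.9497)=-1.0000; B=V−Δ·S=201.4333
Node (2,2) S=240.3221: V=(p*·0.0000+(1−p*)·85.5106)/1.2=8.0454; Δ=(0.0000−85.5106)/(305.2091−156.2094)=-0.5739; B=V−Δ·S=145.9657
Node (1,0) S=96.8500: V=(p*·78.4338+(1−p*)·138.4808)/1.2=71.0111; Δ=(78.4338−138.4808)/(122.9995−62.9525)=-1.0000; B=V−Δ·S=167.8611
Node (1,1) S=189.2300: V=(p*·8.0454+(1−p*)·78.4338)/1.2=13.3270; Δ=(8.0454−78.4338)/(240.3221−122.9995)=-0.6000; B=V−Δ·S=126.8568
Node (0,0) S=149.0000: V=(p*·13.3270+(1−p*)·71.0111)/1.2=16.5331; Δ=(13.3270−71.0111)/(189.2300−96.8500)=-0.6244; B=V−Δ·S=109.5720
Self-financing check: at every node Δ·S+B equals the discounted successor values.

(0,0): Delta=-0.6244 Bond=109.5720
(1,0): Delta=-1.0000 Bond=167.8611
(1,1): Delta=-0.6000 Bond=126.8568
(2,0): Delta=-1.0000 Bond=201.4333
(2,1): Delta=-1.0000 Bond=201.4333
(2,2): Delta=-0.5739 Bond=145.9657
V0=16.5331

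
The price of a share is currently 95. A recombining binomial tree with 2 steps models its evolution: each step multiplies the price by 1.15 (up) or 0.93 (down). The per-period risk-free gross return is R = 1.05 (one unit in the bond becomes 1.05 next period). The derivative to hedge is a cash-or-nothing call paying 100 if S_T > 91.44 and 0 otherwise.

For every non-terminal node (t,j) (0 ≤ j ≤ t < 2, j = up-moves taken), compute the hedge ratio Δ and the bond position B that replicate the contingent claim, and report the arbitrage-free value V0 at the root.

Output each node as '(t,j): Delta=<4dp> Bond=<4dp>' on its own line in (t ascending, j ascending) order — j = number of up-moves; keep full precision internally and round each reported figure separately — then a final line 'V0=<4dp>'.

(0,0): Delta=2.0713 Bond=-124.8103
(1,0): Delta=5.1448 Bond=-402.5974
(1,1): Delta=0.0000 Bond=95.2381
V0=71.9627

The replicating-portfolio and risk-neutral prices coincide; use p* = (1.05−0.93)/(1.15−0.93) = 0.5455 for the latter.
Terminal payoffs: V(2,0)=0.0000, V(2,1)=100.0000, V(2,2)=100.0000
(1,0): S=88.3500. Δ = (V_up−V_dn)/(S_up−S_dn) = (100.0000−0.0000)/(101.6025−82.1655) = 5.1448. V = [p*·100.0000 + (1−p*)·0.0000]/1.05 = 51.9481. B = V − Δ·S = -402.5974.
(1,1): S=109.2500. Δ = (V_up−V_dn)/(S_up−S_dn) = (100.0000−100.0000)/(125.6375−101.6025) = 0.0000. V = [p*·100.0000 + (1−p*)·100.0000]/1.05 = 95.2381. B = V − Δ·S = 95.2381.
(0,0): S=95.0000. Δ = (V_up−V_dn)/(S_up−S_dn) = (95.2381−51.9481)/(109.2500−88.3500) = 2.0713. V = [p*·95.2381 + (1−p*)·51.9481]/1.05 = 71.9627. B = V − Δ·S = -124.8103.
Root portfolio cost Δ·95+B reproduces V0=71.9627.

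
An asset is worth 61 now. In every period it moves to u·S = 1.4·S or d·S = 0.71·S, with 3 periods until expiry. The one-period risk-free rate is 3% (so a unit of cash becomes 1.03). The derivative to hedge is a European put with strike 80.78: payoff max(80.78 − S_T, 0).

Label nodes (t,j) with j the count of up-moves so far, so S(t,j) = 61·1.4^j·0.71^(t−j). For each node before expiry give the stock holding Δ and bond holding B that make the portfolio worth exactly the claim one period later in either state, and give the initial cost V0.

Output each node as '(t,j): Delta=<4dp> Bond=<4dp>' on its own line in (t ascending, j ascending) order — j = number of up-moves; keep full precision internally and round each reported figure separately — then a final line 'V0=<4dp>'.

(0,0): Delta=-0.5569 Bond=56.1014
(1,0): Delta=-0.9381 Bond=74.2952
(1,1): Delta=-0.3333 Bond=38.6939
(2,0): Delta=-1.0000 Bond=78.4272
(2,1): Delta=-0.9018 Bond=74.3236
(2,2): Delta=0.0000 Bond=0.0000
V0=22.1313

No-arbitrage ⇒ martingale measure with p* = (R−d)/(u−d) = 0.4638.
Terminal payoffs: V(3,0)=58.9474, V(3,1)=37.7299, V(3,2)=0.0000, V(3,3)=0.0000
(2,0): S=30.7501. Δ = (V_up−V_dn)/(S_up−S_dn) = (37.7299−58.9474)/(43.0501−21.8326) = -1.0000. V = [p*·37.7299 + (1−p*)·58.9474]/1.03 = 47.6771. B = V − Δ·S = 78.4272.
(2,1): S=60.6340. Δ = (V_up−V_dn)/(S_up−S_dn) = (0.0000−37.7299)/(84.8876−43.0501) = -0.9018. V = [p*·0.0000 + (1−p*)·37.7299]/1.03 = 19.6427. B = V − Δ·S = 74.3236.
(2,2): S=119.5600. Δ = (V_up−V_dn)/(S_up−S_dn) = (0.0000−0.0000)/(167.3840−84.8876) = 0.0000. V = [p*·0.0000 + (1−p*)·0.0000]/1.03 = 0.0000. B = V − Δ·S = 0.0000.
(1,0): S=43.3100. Δ = (V_up−V_dn)/(S_up−S_dn) = (19.6427−47.6771)/(60.6340−30.7501) = -0.9381. V = [p*·19.6427 + (1−p*)·47.6771]/1.03 = 33.6656. B = V − Δ·S = 74.2952.
(1,1): S=85.4000. Δ = (V_up−V_dn)/(S_up−S_dn) = (0.0000−19.6427)/(119.5600−60.6340) = -0.3333. V = [p*·0.0000 + (1−p*)·19.6427]/1.03 = 10.2262. B = V − Δ·S = 38.6939.
(0,0): S=61.0000. Δ = (V_up−V_dn)/(S_up−S_dn) = (10.2262−33.6656)/(85.4000−43.3100) = -0.5569. V = [p*·10.2262 + (1−p*)·33.6656]/1.03 = 22.1313. B = V − Δ·S = 56.1014.
The time-0 hedge costs 22.1313, which is the no-arbitrage price.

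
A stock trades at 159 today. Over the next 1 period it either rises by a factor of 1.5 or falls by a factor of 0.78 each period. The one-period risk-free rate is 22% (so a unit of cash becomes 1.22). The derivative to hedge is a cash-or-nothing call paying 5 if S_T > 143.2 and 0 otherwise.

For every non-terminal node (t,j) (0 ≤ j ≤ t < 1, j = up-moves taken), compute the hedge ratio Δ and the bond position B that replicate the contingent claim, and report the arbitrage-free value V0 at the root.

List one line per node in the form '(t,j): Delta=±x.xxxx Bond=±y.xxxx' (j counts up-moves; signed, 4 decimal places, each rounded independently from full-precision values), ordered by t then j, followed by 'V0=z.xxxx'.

(0,0): Delta=0.0437 Bond=-4.4399
V0=2.5046

No-arbitrage ⇒ martingale measure with p* = (R−d)/(u−d) = 0.6111.
At expiry t=1: V(1,0)=0.0000, V(1,1)=5.0000
(0,0): S=159.0000. Δ = (V_up−V_dn)/(S_up−S_dn) = (5.0000−0.0000)/(238.5000−124.0200) = 0.0437. V = [p*·5.0000 + (1−p*)·0.0000]/1.22 = 2.5046. B = V − Δ·S = -4.4399.
Check: Δ(0,0)·S0 + B(0,0) = 2.5046 = V0.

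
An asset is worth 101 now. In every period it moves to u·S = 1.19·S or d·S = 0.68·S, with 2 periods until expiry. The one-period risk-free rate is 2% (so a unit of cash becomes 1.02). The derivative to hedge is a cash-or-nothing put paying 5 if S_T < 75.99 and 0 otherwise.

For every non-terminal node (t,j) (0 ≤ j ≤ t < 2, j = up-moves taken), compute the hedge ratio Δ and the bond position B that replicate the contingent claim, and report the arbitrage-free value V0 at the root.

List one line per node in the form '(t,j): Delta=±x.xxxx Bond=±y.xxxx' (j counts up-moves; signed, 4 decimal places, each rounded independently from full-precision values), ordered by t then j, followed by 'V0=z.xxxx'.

(0,0): Delta=-0.0317 Bond=3.7379
(1,0): Delta=-0.1427 Bond=11.4379
(1,1): Delta=0.0000 Bond=0.0000
V0=0.5340

Risk-neutral probability p* = (R−d)/(u−d) = (1.02−0.68)/(1.19−0.68) = 0.6667.
Payoff layer (t=2): V(2,0)=5.0000, V(2,1)=0.0000, V(2,2)=0.0000
(1,0): S=68.6800. Δ = (V_up−V_dn)/(S_up−S_dn) = (0.0000−5.0000)/(81.7292−46.7024) = -0.1427. V = [p*·0.0000 + (1−p*)·5.0000]/1.02 = 1.6340. B = V − Δ·S = 11.4379.
(1,1): S=120.1900. Δ = (V_up−V_dn)/(S_up−S_dn) = (0.0000−0.0000)/(143.0261−81.7292) = 0.0000. V = [p*·0.0000 + (1−p*)·0.0000]/1.02 = 0.0000. B = V − Δ·S = 0.0000.
(0,0): S=101.0000. Δ = (V_up−V_dn)/(S_up−S_dn) = (0.0000−1.6340)/(120.1900−68.6800) = -0.0317. V = [p*·0.0000 + (1−p*)·1.6340]/1.02 = 0.5340. B = V − Δ·S = 3.7379.
Each (Δ,B) replicates both successor values, so the strategy is self-financing and V0 is arbitrage-free.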